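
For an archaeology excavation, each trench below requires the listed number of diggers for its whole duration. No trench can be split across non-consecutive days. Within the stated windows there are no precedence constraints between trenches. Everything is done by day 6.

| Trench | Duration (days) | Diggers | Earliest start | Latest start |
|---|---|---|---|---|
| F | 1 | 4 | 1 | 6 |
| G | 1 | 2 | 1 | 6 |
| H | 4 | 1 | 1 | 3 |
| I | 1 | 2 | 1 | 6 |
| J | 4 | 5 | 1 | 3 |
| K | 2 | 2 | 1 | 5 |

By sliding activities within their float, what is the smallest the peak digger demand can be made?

6

Early-start (F@1, G@1, H@1, I@1, J@1, K@1) gives peak 16: d1:16  d2:8  d3:6  d4:6  d5:0  d6:0.
Shift G→2, H→3, I→2, J→3.
Schedule F@1, G@2, H@3, I@2, J@3, K@1: d1:6  d2:6  d3:6  d4:6  d5:6  d6:6 — peak 6.
Total digger-days = 36 over 6 days ⇒ peak ≥ ⌈36/6⌉ = 6, so 6 is optimal.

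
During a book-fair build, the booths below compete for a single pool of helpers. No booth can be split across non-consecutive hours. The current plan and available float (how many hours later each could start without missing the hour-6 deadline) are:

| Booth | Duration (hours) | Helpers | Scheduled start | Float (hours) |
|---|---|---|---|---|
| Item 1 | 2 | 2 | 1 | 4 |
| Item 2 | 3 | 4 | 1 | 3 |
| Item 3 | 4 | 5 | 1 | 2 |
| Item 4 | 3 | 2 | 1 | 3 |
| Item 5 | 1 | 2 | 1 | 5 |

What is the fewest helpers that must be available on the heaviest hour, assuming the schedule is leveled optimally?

9

Early-start (Item 1@1, Item 2@1, Item 3@1, Item 4@1, Item 5@1) gives peak 15: h1:15  h2:13  h3:11  h4:5  h5:0  h6:0.
Shift Item 3→3, Item 4→4.
Schedule Item 1@1, Item 2@1, Item 3@3, Item 4@4, Item 5@1: h1:8  h2:6  h3:9  h4:7  h5:7  h6:7 — peak 9.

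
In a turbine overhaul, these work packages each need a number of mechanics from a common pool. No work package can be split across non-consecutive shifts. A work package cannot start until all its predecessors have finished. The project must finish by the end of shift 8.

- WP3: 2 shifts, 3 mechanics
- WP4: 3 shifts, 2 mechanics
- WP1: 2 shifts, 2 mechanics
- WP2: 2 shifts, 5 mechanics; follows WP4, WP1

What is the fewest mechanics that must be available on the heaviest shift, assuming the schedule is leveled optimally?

5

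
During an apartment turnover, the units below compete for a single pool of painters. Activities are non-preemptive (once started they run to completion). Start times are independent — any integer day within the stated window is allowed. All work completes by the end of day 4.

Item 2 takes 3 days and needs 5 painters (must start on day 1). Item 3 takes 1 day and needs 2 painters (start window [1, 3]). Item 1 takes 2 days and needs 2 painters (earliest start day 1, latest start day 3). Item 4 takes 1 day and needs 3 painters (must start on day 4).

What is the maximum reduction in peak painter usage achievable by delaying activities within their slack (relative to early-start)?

Early-start peak: d1:9  d2:7  d3:5  d4:3 ⇒ 9.
Leveled (Item 2@1, Item 3@1, Item 1@2, Item 4@4): d1:7  d2:7  d3:7  d4:3 ⇒ 7.
Reduction 9 − 7 = 2.

2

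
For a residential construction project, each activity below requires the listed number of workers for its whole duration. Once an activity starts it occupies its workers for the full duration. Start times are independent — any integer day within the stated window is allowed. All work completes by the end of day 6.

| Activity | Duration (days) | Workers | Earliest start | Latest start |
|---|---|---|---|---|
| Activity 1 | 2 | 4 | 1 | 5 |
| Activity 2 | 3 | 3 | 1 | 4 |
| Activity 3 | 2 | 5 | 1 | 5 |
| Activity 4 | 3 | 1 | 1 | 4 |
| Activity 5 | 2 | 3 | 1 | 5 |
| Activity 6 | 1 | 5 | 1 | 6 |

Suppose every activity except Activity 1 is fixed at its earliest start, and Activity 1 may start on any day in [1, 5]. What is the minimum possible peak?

Activity 1@1: d1:21  d2:16  d3:4  d4:0  d5:0  d6:0 → peak 21
Activity 1@2: d1:17  d2:16  d3:8  d4:0  d5:0  d6:0 → peak 17
Activity 1@3: d1:17  d2:12  d3:8  d4:4  d5:0  d6:0 → peak 17
Activity 1@4: d1:17  d2:12  d3:4  d4:4  d5:4  d6:0 → peak 17
Activity 1@5: d1:17  d2:12  d3:4  d4:0  d5:4  d6:4 → peak 17
Best is Activity 1@2, peak 17.

17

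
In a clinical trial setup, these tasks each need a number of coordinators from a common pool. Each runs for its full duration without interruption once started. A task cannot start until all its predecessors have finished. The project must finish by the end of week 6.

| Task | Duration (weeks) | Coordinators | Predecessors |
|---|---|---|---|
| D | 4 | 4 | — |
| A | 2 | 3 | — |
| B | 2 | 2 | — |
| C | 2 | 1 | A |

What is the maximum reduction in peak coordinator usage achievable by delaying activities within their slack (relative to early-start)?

Early-start peak: w1:9  w2:9  w3:5  w4:5  w5:0  w6:0 ⇒ 9.
Leveled (D@3, A@1, B@1, C@3): w1:5  w2:5  w3:5  w4:5  w5:4  w6:4 ⇒ 5.
Reduction 9 − 5 = 4.

4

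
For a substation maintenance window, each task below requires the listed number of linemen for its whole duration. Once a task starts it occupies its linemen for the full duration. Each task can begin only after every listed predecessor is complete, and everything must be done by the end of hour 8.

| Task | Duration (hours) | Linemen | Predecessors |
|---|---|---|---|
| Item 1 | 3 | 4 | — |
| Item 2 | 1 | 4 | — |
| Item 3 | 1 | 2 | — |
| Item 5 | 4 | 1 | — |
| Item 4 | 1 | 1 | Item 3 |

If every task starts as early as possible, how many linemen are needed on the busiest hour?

11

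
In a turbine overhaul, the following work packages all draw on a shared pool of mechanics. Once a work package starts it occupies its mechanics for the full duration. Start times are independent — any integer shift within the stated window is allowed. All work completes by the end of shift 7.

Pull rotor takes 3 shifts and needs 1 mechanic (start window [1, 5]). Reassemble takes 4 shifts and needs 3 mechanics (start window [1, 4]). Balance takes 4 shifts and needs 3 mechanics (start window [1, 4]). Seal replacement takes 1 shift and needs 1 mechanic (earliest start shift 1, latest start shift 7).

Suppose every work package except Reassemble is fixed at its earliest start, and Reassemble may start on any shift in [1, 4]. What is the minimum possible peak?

Reassemble@1: s1:8  s2:7  s3:7  s4:6  s5:0  s6:0  s7:0 → peak 8
Reassemble@2: s1:5  s2:7  s3:7  s4:6  s5:3  s6:0  s7:0 → peak 7
Reassemble@3: s1:5  s2:4  s3:7  s4:6  s5:3  s6:3  s7:0 → peak 7
Reassemble@4: s1:5  s2:4  s3:4  s4:6  s5:3  s6:3  s7:3 → peak 6
Best is Reassemble@4, peak 6.

6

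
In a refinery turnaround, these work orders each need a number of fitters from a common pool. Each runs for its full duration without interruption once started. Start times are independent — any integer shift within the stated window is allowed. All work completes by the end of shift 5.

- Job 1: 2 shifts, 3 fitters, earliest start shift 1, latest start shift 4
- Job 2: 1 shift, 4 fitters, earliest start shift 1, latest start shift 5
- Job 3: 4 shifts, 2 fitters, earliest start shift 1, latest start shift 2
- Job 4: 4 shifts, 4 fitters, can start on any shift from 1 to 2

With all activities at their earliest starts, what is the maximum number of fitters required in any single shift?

13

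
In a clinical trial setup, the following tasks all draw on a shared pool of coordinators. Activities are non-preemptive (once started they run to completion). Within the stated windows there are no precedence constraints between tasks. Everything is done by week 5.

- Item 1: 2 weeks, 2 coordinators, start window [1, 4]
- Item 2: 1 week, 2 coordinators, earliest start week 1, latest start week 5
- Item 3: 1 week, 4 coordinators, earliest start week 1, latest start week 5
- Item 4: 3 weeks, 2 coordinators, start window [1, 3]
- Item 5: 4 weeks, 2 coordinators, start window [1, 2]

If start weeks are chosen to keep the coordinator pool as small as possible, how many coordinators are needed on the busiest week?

Early-start (Item 1@1, Item 2@1, Item 3@1, Item 4@1, Item 5@1) gives peak 12: w1:12  w2:6  w3:4  w4:2  w5:0.
Shift Item 3→4, Item 5→2.
Schedule Item 1@1, Item 2@1, Item 3@4, Item 4@1, Item 5@2: w1:6  w2:6  w3:4  w4:6  w5:2 — peak 6.

6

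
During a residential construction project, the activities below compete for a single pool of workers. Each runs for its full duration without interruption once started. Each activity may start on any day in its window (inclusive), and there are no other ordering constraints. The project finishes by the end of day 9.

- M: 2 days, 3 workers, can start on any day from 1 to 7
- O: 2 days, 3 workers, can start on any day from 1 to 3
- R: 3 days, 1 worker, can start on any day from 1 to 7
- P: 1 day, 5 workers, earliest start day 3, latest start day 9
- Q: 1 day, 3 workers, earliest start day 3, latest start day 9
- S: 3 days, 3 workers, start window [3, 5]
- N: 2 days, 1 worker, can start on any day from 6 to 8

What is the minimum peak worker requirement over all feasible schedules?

5

Early-start (M@1, O@1, R@1, P@3, Q@3, S@3, N@6) gives peak 12: d1:7  d2:7  d3:12  d4:3  d5:3  d6:1  d7:1  d8:0  d9:0.
Shift O→3, P→8, Q→9, S→5.
Schedule M@1, O@3, R@1, P@8, Q@9, S@5, N@6: d1:4  d2:4  d3:4  d4:3  d5:3  d6:4  d7:4  d8:5  d9:3 — peak 5.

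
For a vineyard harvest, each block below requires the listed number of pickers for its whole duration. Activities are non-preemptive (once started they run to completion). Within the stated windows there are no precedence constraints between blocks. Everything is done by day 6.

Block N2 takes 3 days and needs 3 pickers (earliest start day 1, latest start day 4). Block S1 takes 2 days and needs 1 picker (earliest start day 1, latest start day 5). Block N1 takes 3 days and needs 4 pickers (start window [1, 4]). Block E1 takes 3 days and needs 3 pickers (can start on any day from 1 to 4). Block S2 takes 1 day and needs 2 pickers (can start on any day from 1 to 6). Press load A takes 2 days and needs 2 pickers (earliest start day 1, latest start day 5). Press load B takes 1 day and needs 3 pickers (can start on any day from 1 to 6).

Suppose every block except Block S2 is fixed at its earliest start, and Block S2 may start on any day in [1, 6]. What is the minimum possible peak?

Block S2@1: d1:18  d2:13  d3:10  d4:0  d5:0  d6:0 → peak 18
Block S2@2: d1:16  d2:15  d3:10  d4:0  d5:0  d6:0 → peak 16
Block S2@3: d1:16  d2:13  d3:12  d4:0  d5:0  d6:0 → peak 16
Block S2@4: d1:16  d2:13  d3:10  d4:2  d5:0  d6:0 → peak 16
Block S2@5: d1:16  d2:13  d3:10  d4:0  d5:2  d6:0 → peak 16
Block S2@6: d1:16  d2:13  d3:10  d4:0  d5:0  d6:2 → peak 16
Best is Block S2@2, peak 16.

16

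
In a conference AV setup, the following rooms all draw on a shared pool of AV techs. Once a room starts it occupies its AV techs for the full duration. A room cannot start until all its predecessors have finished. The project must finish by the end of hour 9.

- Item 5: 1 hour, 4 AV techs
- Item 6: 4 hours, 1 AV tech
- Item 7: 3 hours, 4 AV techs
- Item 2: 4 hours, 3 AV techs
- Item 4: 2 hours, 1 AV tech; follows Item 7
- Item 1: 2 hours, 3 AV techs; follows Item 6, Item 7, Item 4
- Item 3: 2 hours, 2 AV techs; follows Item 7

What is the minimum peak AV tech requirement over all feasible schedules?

6

Early-start (Item 5@1, Item 6@1, Item 7@1, Item 2@1, Item 4@4, Item 1@6, Item 3@4) gives peak 12: h1:12  h2:8  h3:8  h4:7  h5:3  h6:3  h7:3  h8:0  h9:0.
Shift Item 7→2, Item 2→5, Item 4→5, Item 1→7, Item 3→5.
Schedule Item 5@1, Item 6@1, Item 7@2, Item 2@5, Item 4@5, Item 1@7, Item 3@5: h1:5  h2:5  h3:5  h4:5  h5:6  h6:6  h7:6  h8:6  h9:0 — peak 6.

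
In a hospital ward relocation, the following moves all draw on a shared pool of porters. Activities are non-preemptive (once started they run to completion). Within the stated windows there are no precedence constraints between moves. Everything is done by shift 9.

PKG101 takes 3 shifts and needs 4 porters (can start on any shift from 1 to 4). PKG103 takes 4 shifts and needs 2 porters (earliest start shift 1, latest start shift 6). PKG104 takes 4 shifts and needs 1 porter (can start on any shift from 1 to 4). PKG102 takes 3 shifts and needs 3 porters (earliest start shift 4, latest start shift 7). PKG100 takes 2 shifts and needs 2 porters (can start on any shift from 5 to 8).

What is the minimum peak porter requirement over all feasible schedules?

Early-start (PKG101@1, PKG103@1, PKG104@1, PKG102@4, PKG100@5) gives peak 7: s1:7  s2:7  s3:7  s4:6  s5:5  s6:5  s7:0  s8:0  s9:0.
Shift PKG103→4, PKG102→5, PKG100→8.
Schedule PKG101@1, PKG103@4, PKG104@1, PKG102@5, PKG100@8: s1:5  s2:5  s3:5  s4:3  s5:5  s6:5  s7:5  s8:2  s9:2 — peak 5.
Total porter-shifts = 37 over 9 shifts ⇒ peak ≥ ⌈37/9⌉ = 5, so 5 is optimal.

5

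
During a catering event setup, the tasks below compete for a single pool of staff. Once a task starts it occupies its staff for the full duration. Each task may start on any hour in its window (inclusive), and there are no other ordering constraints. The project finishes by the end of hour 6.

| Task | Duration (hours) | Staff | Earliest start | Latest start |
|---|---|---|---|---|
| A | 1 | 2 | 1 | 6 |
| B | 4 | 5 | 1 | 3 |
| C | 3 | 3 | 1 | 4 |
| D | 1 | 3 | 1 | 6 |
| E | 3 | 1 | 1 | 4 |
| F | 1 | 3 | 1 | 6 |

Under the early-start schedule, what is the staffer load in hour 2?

9

At early start, hour 2 has: B, C, E.
Demand: 5 + 3 + 1 = 9.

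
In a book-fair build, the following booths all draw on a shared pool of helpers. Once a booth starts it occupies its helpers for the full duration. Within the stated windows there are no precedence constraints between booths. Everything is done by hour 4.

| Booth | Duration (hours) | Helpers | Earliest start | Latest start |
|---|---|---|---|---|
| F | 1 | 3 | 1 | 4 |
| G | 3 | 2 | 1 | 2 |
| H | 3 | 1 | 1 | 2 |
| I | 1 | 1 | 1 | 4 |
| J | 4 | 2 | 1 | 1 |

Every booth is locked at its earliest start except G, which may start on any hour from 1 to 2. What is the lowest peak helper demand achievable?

7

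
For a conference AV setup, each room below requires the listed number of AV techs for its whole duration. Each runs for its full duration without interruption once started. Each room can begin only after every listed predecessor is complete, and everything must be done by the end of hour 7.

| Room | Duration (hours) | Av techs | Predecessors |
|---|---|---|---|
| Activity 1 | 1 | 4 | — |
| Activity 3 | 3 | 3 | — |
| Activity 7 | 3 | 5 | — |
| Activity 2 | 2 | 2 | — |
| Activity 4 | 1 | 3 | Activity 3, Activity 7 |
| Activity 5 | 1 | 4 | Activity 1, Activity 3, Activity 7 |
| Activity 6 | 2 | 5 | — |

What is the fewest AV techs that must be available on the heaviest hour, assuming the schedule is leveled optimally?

8

Early-start (Activity 1@1, Activity 3@1, Activity 7@1, Activity 2@1, Activity 4@4, Activity 5@4, Activity 6@1) gives peak 19: h1:19  h2:15  h3:8  h4:7  h5:0  h6:0  h7:0.
Shift Activity 7→2, Activity 2→4, Activity 4→6, Activity 5→5, Activity 6→6.
Schedule Activity 1@1, Activity 3@1, Activity 7@2, Activity 2@4, Activity 4@6, Activity 5@5, Activity 6@6: h1:7  h2:8  h3:8  h4:7  h5:6  h6:8  h7:5 — peak 8.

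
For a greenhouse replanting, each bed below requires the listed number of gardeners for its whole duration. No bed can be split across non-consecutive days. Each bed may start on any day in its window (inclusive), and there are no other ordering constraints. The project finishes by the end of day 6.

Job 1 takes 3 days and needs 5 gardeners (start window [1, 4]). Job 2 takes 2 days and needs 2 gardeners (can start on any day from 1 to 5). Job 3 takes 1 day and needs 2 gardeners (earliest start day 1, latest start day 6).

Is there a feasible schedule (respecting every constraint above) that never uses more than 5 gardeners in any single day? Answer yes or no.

Schedule Job 1@1, Job 2@4, Job 3@4: d1:5  d2:5  d3:5  d4:4  d5:2  d6:0 — peak 5 ≤ 5.

yes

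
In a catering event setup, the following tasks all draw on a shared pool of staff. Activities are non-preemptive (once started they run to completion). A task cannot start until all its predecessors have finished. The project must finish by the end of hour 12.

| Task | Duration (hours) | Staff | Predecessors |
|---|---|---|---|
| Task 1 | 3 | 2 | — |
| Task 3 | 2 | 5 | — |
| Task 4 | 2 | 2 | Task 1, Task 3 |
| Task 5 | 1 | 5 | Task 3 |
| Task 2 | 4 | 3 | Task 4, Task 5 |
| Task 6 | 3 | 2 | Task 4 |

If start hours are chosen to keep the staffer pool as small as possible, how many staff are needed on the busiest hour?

Early-start (Task 1@1, Task 3@1, Task 4@4, Task 5@3, Task 2@6, Task 6@6) gives peak 7: h1:7  h2:7  h3:7  h4:2  h5:2  h6:5  h7:5  h8:5  h9:3  h10:0  h11:0  h12:0.
Shift Task 3→4, Task 4→6, Task 5→8, Task 2→9, Task 6→9.
Schedule Task 1@1, Task 3@4, Task 4@6, Task 5@8, Task 2@9, Task 6@9: h1:2  h2:2  h3:2  h4:5  h5:5  h6:2  h7:2  h8:5  h9:5  h10:5  h11:5  h12:3 — peak 5.

5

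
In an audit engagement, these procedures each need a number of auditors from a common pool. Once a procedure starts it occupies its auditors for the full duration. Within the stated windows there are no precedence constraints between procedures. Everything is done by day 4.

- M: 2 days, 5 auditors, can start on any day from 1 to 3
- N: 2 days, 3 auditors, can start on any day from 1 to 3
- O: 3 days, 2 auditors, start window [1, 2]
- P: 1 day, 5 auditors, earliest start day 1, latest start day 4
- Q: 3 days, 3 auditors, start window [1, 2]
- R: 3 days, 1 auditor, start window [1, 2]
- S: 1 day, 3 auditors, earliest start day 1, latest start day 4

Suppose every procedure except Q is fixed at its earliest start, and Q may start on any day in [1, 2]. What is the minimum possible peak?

Q@1: d1:22  d2:14  d3:6  d4:0 → peak 22
Q@2: d1:19  d2:14  d3:6  d4:3 → peak 19
Best is Q@2, peak 19.

19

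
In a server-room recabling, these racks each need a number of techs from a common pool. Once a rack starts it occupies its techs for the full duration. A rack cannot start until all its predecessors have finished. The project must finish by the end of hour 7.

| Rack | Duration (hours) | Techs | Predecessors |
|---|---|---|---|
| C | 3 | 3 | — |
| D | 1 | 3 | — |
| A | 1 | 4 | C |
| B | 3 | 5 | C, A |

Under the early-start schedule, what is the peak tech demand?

6

Early-start schedule: C@1, D@1, A@4, B@5.
Load per hour: hour 1: 6, hour 2: 3, hour 3: 3, hour 4: 4, hour 5: 5, hour 6: 5, hour 7: 5.
Peak is 6.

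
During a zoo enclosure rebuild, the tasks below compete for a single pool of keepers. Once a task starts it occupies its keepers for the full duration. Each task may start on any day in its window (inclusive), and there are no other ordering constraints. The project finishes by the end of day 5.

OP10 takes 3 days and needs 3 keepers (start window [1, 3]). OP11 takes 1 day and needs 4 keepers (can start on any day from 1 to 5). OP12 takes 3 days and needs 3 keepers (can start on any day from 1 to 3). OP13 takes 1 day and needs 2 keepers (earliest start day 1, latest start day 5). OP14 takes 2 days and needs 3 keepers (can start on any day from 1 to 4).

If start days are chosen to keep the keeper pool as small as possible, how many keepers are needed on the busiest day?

7

Early-start (OP10@1, OP11@1, OP12@1, OP13@1, OP14@1) gives peak 15: d1:15  d2:9  d3:6  d4:0  d5:0.
Shift OP12→2, OP13→5, OP14→4.
Schedule OP10@1, OP11@1, OP12@2, OP13@5, OP14@4: d1:7  d2:6  d3:6  d4:6  d5:5 — peak 7.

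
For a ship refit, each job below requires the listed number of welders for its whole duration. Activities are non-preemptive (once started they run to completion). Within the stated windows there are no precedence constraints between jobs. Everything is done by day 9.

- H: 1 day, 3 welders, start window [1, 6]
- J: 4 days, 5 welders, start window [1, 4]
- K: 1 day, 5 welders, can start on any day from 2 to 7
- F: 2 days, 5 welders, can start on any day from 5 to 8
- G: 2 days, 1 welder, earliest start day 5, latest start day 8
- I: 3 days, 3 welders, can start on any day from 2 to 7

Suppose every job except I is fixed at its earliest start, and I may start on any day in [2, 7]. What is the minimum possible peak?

10

I@2: d1:8  d2:13  d3:8  d4:8  d5:6  d6:6  d7:0  d8:0  d9:0 → peak 13
I@3: d1:8  d2:10  d3:8  d4:8  d5:9  d6:6  d7:0  d8:0  d9:0 → peak 10
I@4: d1:8  d2:10  d3:5  d4:8  d5:9  d6:9  d7:0  d8:0  d9:0 → peak 10
I@5: d1:8  d2:10  d3:5  d4:5  d5:9  d6:9  d7:3  d8:0  d9:0 → peak 10
I@6: d1:8  d2:10  d3:5  d4:5  d5:6  d6:9  d7:3  d8:3  d9:0 → peak 10
I@7: d1:8  d2:10  d3:5  d4:5  d5:6  d6:6  d7:3  d8:3  d9:3 → peak 10
Best is I@3, peak 10.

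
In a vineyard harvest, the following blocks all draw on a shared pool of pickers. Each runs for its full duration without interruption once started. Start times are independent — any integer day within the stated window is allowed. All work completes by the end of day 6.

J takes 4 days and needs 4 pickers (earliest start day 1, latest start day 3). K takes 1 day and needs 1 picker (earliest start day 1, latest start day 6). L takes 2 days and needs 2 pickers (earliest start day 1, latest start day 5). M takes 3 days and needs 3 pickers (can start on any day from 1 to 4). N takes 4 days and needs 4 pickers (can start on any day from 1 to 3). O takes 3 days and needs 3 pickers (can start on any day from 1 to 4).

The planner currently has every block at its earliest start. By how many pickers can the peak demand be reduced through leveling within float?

Early-start peak: d1:17  d2:16  d3:14  d4:8  d5:0  d6:0 ⇒ 17.
Leveled (J@1, K@1, L@1, M@1, N@3, O@4): d1:10  d2:9  d3:11  d4:11  d5:7  d6:7 ⇒ 11.
Reduction 17 − 11 = 6.

6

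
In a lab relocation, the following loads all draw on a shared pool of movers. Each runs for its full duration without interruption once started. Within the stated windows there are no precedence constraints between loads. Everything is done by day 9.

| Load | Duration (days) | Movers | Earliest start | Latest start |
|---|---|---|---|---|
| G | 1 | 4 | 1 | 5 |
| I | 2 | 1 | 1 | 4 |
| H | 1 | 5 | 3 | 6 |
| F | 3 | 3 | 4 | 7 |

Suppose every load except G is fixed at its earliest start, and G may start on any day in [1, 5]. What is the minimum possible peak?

5

G@1: d1:5  d2:1  d3:5  d4:3  d5:3  d6:3  d7:0  d8:0  d9:0 → peak 5
G@2: d1:1  d2:5  d3:5  d4:3  d5:3  d6:3  d7:0  d8:0  d9:0 → peak 5
G@3: d1:1  d2:1  d3:9  d4:3  d5:3  d6:3  d7:0  d8:0  d9:0 → peak 9
G@4: d1:1  d2:1  d3:5  d4:7  d5:3  d6:3  d7:0  d8:0  d9:0 → peak 7
G@5: d1:1  d2:1  d3:5  d4:3  d5:7  d6:3  d7:0  d8:0  d9:0 → peak 7
Best is G@1, peak 5.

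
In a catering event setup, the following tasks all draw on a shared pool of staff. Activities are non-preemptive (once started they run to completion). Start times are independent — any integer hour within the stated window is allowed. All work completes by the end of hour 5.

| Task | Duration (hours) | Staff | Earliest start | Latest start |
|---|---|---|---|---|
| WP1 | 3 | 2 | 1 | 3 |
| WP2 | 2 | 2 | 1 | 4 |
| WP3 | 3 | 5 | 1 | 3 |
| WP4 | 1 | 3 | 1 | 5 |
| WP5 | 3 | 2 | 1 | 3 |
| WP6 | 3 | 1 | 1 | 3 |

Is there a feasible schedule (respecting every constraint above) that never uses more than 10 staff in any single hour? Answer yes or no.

yes

Schedule WP1@1, WP2@1, WP3@1, WP4@4, WP5@3, WP6@1: h1:10  h2:10  h3:10  h4:5  h5:2 — peak 10 ≤ 10.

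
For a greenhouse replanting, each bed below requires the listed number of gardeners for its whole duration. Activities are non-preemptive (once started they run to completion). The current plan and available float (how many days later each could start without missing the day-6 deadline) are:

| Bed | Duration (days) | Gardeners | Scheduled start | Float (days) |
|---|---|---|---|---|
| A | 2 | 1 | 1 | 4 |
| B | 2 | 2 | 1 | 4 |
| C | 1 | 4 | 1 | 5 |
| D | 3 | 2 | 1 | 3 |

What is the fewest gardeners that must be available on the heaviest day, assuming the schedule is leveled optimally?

4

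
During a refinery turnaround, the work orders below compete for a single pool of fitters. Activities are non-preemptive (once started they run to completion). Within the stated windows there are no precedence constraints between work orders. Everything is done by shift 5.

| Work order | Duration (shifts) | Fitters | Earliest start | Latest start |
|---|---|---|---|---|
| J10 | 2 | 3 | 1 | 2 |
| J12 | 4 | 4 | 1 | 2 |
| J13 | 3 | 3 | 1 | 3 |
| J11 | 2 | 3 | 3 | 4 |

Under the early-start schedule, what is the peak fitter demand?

Early-start schedule: J10@1, J12@1, J13@1, J11@3.
Load per shift: shift 1: 10, shift 2: 10, shift 3: 10, shift 4: 7, shift 5: 0.
Peak is 10.

10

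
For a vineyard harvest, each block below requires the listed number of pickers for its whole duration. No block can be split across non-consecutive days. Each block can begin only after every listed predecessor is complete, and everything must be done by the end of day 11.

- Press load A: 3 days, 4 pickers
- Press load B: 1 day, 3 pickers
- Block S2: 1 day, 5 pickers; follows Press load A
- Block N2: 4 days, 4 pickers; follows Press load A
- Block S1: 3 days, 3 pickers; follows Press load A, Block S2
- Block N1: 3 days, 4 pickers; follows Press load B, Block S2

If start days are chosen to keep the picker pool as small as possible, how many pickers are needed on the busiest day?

7

Early-start (Press load A@1, Press load B@1, Block S2@4, Block N2@4, Block S1@5, Block N1@5) gives peak 11: d1:7  d2:4  d3:4  d4:9  d5:11  d6:11  d7:11  d8:0  d9:0  d10:0  d11:0.
Shift Block N2→5, Block N1→9.
Schedule Press load A@1, Press load B@1, Block S2@4, Block N2@5, Block S1@5, Block N1@9: d1:7  d2:4  d3:4  d4:5  d5:7  d6:7  d7:7  d8:4  d9:4  d10:4  d11:4 — peak 7.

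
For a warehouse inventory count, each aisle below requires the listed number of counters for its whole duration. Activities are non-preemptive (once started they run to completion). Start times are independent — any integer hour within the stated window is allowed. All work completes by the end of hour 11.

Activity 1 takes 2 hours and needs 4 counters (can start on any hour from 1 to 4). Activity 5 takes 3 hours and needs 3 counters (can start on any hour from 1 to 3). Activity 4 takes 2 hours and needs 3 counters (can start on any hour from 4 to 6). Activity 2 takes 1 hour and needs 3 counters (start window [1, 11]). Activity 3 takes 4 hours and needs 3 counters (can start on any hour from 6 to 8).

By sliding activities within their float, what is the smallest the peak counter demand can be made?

Early-start (Activity 1@1, Activity 5@1, Activity 4@4, Activity 2@1, Activity 3@6) gives peak 10: h1:10  h2:7  h3:3  h4:3  h5:3  h6:3  h7:3  h8:3  h9:3  h10:0  h11:0.
Shift Activity 5→3, Activity 2→3.
Schedule Activity 1@1, Activity 5@3, Activity 4@4, Activity 2@3, Activity 3@6: h1:4  h2:4  h3:6  h4:6  h5:6  h6:3  h7:3  h8:3  h9:3  h10:0  h11:0 — peak 6.

6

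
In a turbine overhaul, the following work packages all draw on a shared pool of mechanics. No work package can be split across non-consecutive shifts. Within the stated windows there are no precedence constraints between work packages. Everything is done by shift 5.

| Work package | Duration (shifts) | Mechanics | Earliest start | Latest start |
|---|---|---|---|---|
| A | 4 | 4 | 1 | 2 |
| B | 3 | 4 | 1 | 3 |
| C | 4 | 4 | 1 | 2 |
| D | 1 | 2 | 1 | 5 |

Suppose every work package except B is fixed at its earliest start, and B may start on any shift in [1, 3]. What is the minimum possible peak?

B@1: s1:14  s2:12  s3:12  s4:8  s5:0 → peak 14
B@2: s1:10  s2:12  s3:12  s4:12  s5:0 → peak 12
B@3: s1:10  s2:8  s3:12  s4:12  s5:4 → peak 12
Best is B@2, peak 12.

12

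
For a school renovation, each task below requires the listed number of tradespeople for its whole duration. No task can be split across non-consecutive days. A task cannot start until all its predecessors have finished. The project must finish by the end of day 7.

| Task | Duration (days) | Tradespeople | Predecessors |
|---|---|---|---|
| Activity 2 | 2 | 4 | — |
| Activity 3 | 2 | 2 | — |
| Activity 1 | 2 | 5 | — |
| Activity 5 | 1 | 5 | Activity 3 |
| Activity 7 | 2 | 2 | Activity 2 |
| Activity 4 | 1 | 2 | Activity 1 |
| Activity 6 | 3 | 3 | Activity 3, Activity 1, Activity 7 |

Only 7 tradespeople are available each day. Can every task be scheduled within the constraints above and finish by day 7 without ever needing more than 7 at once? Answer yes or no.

no

The minimum achievable peak is 8; 7 < 8, so no feasible schedule stays within the cap.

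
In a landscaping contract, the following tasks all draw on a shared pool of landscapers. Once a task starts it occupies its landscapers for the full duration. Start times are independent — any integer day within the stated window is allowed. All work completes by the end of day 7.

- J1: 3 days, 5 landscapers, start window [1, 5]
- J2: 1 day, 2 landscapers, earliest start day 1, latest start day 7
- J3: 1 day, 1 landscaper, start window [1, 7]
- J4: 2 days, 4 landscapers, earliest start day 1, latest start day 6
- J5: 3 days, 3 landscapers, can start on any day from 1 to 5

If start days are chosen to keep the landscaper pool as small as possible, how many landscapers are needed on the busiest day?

7

Early-start (J1@1, J2@1, J3@1, J4@1, J5@1) gives peak 15: d1:15  d2:12  d3:8  d4:0  d5:0  d6:0  d7:0.
Shift J3→2, J4→4, J5→4.
Schedule J1@1, J2@1, J3@2, J4@4, J5@4: d1:7  d2:6  d3:5  d4:7  d5:7  d6:3  d7:0 — peak 7.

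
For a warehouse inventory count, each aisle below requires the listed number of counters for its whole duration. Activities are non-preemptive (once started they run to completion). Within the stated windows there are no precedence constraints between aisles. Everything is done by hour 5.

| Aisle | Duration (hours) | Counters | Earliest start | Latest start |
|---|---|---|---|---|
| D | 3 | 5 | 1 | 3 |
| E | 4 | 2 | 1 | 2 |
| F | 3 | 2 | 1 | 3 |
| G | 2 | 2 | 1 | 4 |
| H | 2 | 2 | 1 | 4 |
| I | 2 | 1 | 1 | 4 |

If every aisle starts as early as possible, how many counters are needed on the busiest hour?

14

Early-start schedule: D@1, E@1, F@1, G@1, H@1, I@1.
Load per hour: hour 1: 14, hour 2: 14, hour 3: 9, hour 4: 2, hour 5: 0.
Peak is 14.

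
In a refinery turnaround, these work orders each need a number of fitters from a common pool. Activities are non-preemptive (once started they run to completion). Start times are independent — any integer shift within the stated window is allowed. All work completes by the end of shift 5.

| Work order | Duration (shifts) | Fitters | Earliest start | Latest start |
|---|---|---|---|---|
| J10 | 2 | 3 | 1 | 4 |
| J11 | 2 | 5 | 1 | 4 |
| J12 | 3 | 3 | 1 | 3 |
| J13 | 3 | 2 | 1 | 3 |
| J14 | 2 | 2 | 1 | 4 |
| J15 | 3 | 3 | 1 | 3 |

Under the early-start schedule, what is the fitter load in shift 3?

At early start, shift 3 has: J12, J13, J15.
Demand: 3 + 2 + 3 = 8.

8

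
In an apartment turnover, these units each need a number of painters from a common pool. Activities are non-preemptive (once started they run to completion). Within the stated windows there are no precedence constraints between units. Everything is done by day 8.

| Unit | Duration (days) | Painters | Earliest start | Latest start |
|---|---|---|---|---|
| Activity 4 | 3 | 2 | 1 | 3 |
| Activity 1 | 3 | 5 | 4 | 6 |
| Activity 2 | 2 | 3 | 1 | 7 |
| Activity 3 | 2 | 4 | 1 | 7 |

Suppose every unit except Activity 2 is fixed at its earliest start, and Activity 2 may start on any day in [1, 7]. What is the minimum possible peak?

6

Activity 2@1: d1:9  d2:9  d3:2  d4:5  d5:5  d6:5  d7:0  d8:0 → peak 9
Activity 2@2: d1:6  d2:9  d3:5  d4:5  d5:5  d6:5  d7:0  d8:0 → peak 9
Activity 2@3: d1:6  d2:6  d3:5  d4:8  d5:5  d6:5  d7:0  d8:0 → peak 8
Activity 2@4: d1:6  d2:6  d3:2  d4:8  d5:8  d6:5  d7:0  d8:0 → peak 8
Activity 2@5: d1:6  d2:6  d3:2  d4:5  d5:8  d6:8  d7:0  d8:0 → peak 8
Activity 2@6: d1:6  d2:6  d3:2  d4:5  d5:5  d6:8  d7:3  d8:0 → peak 8
Activity 2@7: d1:6  d2:6  d3:2  d4:5  d5:5  d6:5  d7:3  d8:3 → peak 6
Best is Activity 2@7, peak 6.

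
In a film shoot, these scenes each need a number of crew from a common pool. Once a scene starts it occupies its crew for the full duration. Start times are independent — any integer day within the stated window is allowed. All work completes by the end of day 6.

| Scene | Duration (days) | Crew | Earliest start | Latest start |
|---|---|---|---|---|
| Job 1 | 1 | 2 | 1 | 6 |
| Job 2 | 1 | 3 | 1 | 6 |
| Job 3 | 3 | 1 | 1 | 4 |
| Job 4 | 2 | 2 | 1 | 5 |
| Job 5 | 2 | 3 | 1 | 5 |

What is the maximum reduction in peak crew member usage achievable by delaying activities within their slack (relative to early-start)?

8

Early-start peak: d1:11  d2:6  d3:1  d4:0  d5:0  d6:0 ⇒ 11.
Leveled (Job 1@1, Job 2@4, Job 3@1, Job 4@2, Job 5@5): d1:3  d2:3  d3:3  d4:3  d5:3  d6:3 ⇒ 3.
Reduction 11 − 3 = 8.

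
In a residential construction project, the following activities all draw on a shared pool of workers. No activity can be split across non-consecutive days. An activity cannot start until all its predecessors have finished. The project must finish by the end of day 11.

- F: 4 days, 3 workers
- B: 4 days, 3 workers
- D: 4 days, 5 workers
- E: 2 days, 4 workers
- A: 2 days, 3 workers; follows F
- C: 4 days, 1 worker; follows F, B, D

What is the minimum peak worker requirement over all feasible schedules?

11

Early-start (F@1, B@1, D@1, E@1, A@5, C@5) gives peak 15: d1:15  d2:15  d3:11  d4:11  d5:4  d6:4  d7:1  d8:1  d9:0  d10:0  d11:0.
Shift E→5.
Schedule F@1, B@1, D@1, E@5, A@5, C@5: d1:11  d2:11  d3:11  d4:11  d5:8  d6:8  d7:1  d8:1  d9:0  d10:0  d11:0 — peak 11.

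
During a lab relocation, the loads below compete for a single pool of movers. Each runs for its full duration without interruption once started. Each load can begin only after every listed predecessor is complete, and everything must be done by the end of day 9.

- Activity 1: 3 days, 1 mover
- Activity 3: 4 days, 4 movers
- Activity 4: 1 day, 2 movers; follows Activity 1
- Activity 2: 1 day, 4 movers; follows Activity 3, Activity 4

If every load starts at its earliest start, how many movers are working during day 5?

4

At early start, day 5 has: Activity 2.
Demand: 4 = 4.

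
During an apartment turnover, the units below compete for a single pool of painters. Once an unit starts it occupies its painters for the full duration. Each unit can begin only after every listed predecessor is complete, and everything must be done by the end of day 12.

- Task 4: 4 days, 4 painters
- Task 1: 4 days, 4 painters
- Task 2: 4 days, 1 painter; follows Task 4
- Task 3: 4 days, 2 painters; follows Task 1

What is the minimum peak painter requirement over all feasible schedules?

Early-start (Task 4@1, Task 1@1, Task 2@5, Task 3@5) gives peak 8: d1:8  d2:8  d3:8  d4:8  d5:3  d6:3  d7:3  d8:3  d9:0  d10:0  d11:0  d12:0.
Shift Task 1→5, Task 2→9, Task 3→9.
Schedule Task 4@1, Task 1@5, Task 2@9, Task 3@9: d1:4  d2:4  d3:4  d4:4  d5:4  d6:4  d7:4  d8:4  d9:3  d10:3  d11:3  d12:3 — peak 4.
Total painter-days = 44 over 12 days ⇒ peak ≥ ⌈44/12⌉ = 4, so 4 is optimal.

4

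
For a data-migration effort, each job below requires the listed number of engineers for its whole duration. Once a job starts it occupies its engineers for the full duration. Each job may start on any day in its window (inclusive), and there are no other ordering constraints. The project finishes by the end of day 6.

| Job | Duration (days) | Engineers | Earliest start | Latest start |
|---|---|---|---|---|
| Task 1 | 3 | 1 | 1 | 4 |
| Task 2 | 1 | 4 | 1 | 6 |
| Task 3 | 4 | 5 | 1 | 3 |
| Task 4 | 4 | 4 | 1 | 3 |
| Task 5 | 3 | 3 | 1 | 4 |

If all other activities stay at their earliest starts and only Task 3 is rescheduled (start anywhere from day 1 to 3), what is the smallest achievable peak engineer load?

Task 3@1: d1:17  d2:13  d3:13  d4:9  d5:0  d6:0 → peak 17
Task 3@2: d1:12  d2:13  d3:13  d4:9  d5:5  d6:0 → peak 13
Task 3@3: d1:12  d2:8  d3:13  d4:9  d5:5  d6:5 → peak 13
Best is Task 3@2, peak 13.

13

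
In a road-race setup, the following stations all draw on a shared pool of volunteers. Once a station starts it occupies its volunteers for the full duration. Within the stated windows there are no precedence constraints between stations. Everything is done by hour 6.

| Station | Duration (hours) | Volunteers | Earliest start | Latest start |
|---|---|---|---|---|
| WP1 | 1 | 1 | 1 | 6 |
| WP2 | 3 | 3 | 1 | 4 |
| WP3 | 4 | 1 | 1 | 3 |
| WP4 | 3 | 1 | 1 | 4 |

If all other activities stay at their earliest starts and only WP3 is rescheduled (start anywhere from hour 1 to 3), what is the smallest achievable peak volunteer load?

WP3@1: h1:6  h2:5  h3:5  h4:1  h5:0  h6:0 → peak 6
WP3@2: h1:5  h2:5  h3:5  h4:1  h5:1  h6:0 → peak 5
WP3@3: h1:5  h2:4  h3:5  h4:1  h5:1  h6:1 → peak 5
Best is WP3@2, peak 5.

5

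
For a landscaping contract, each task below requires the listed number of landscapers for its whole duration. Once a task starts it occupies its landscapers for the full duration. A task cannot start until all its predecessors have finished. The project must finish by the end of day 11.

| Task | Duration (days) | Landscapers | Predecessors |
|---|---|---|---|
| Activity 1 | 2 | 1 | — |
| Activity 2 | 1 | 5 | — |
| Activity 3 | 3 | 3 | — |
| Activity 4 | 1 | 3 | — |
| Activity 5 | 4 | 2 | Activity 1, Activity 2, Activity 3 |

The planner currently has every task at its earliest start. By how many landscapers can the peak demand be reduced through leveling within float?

7

Early-start peak: d1:12  d2:4  d3:3  d4:2  d5:2  d6:2  d7:2  d8:0  d9:0  d10:0  d11:0 ⇒ 12.
Leveled (Activity 1@1, Activity 2@3, Activity 3@4, Activity 4@1, Activity 5@7): d1:4  d2:1  d3:5  d4:3  d5:3  d6:3  d7:2  d8:2  d9:2  d10:2  d11:0 ⇒ 5.
Reduction 12 − 5 = 7.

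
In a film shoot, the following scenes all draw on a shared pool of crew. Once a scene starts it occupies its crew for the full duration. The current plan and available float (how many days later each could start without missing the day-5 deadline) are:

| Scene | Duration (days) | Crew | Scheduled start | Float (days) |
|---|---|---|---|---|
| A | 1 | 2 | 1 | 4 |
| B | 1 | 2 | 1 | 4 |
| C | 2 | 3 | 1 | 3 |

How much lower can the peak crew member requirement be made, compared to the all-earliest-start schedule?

Early-start peak: d1:7  d2:3  d3:0  d4:0  d5:0 ⇒ 7.
Leveled (A@1, B@2, C@3): d1:2  d2:2  d3:3  d4:3  d5:0 ⇒ 3.
Reduction 7 − 3 = 4.

4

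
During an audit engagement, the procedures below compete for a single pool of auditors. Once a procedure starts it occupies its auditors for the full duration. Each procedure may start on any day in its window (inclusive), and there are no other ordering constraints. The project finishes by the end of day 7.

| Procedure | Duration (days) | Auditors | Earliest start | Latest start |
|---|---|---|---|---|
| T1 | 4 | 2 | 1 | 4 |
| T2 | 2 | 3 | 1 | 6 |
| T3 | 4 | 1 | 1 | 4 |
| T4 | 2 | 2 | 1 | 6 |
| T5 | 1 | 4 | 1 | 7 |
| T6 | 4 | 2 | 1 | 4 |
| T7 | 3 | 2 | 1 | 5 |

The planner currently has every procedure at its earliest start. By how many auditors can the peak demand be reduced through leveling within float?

Early-start peak: d1:16  d2:12  d3:7  d4:5  d5:0  d6:0  d7:0 ⇒ 16.
Leveled (T1@1, T2@1, T3@1, T4@5, T5@7, T6@3, T7@5): d1:6  d2:6  d3:5  d4:5  d5:6  d6:6  d7:6 ⇒ 6.
Reduction 16 − 6 = 10.

10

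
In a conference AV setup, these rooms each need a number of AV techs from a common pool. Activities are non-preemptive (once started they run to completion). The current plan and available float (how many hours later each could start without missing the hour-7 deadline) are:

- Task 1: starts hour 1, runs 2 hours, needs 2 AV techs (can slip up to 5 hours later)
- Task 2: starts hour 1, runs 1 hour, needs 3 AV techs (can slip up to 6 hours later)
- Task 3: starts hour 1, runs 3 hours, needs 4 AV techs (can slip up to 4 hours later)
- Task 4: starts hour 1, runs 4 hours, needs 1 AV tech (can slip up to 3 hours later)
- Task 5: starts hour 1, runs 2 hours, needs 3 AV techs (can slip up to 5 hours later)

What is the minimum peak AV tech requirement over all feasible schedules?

Early-start (Task 1@1, Task 2@1, Task 3@1, Task 4@1, Task 5@1) gives peak 13: h1:13  h2:10  h3:5  h4:1  h5:0  h6:0  h7:0.
Shift Task 3→3, Task 4→2, Task 5→6.
Schedule Task 1@1, Task 2@1, Task 3@3, Task 4@2, Task 5@6: h1:5  h2:3  h3:5  h4:5  h5:5  h6:3  h7:3 — peak 5.
Total AV tech-hours = 29 over 7 hours ⇒ peak ≥ ⌈29/7⌉ = 5, so 5 is optimal.

5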